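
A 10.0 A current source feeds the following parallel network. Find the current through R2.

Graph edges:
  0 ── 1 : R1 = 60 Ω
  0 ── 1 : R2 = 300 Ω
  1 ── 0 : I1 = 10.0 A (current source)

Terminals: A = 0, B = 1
All resistors sit directly between nodes 0 and 1, so they are in parallel and share one voltage V; the full source current 10 A splits among them.
1/R_par = 1/60 + 1/300 = 0.02 S  =>  R_par = 50 Ω
V = I × R_par = 10 × 50 = 500 V
I_R2 = V/R2 = 500/300 = 1.667 A

Final answer: 1.667 A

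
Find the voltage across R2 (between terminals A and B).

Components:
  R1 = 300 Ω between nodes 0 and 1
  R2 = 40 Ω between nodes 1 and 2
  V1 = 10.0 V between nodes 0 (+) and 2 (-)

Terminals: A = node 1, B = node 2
R1 and R2 are in series across V1 (node 0 → node 1 → node 2), and the output A–B is taken across R2, so this is a voltage divider.
Series current: I = V1/(R1 + R2) = 10/(300 + 40) = 10/340 = 0.02941 A
V_R2 = I × R2 = V1 × R2/(R1 + R2) = 10 × 40/340 = 1.176 V

Final answer: 1.176 V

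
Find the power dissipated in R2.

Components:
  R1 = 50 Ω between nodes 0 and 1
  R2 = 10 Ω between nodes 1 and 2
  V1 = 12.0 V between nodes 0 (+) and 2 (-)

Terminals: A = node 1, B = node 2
Nodal analysis, taking node 2 as the 0 V reference.
Source V1 fixes V_0 = 12 V.
KCL at each unknown node (sum of currents leaving = 0; resistances in Ω):
  Node 1: (V_1 - 12)/50 + (V_1 - 0)/10 = 0
Collecting terms: 0.12 × V_1 = 0.24  =>  V_1 = 2 V
I_R2 = (V_1 - V_2)/R2 = (2 - 0)/10 = 0.2 A
P_R2 = I_R2² × R2 = (0.2)² × 10 = 0.4 W

Final answer: 0.4 W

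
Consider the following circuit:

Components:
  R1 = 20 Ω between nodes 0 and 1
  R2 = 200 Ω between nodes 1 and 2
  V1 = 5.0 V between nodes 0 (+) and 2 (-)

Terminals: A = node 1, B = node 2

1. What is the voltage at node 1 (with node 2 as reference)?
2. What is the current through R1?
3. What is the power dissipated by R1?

Nodal analysis, taking node 2 as the 0 V reference.
Source V1 fixes V_0 = 5 V.
KCL at each unknown node (sum of currents leaving = 0; resistances in Ω):
  Node 1: (V_1 - 5)/20 + (V_1 - 0)/200 = 0
Collecting terms: 0.055 × V_1 = 0.25  =>  V_1 = 4.545 V
Part 1:
  Read off the nodal solution: V_1 = 4.545 V
Part 2:
  I_R1 = (V_0 - V_1)/R1 = (5 - 4.545)/20 = 0.02273 A
  Magnitude: I_R1 = 0.02273 A
Part 3:
  I_R1 = (V_0 - V_1)/R1 = (5 - 4.545)/20 = 0.02273 A
  P_R1 = I_R1² × R1 = (0.02273)² × 20 = 0.01033 W

Final answers:
1. V_1 = 4.545 V
2. I_R1 = 0.02273 A
3. P_R1 = 0.01033 W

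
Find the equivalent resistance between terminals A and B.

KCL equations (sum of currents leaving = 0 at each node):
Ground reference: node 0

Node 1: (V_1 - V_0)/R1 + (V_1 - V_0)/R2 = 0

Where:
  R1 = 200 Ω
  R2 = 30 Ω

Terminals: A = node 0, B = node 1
Reduce the network between node 0 (A) and node 1 (B) by series/parallel combination:
  Rp1 = R1 ‖ R2 (parallel, both between nodes 0 and 1) = 1/(1/200 + 1/30) = 26.09 Ω
R_eq = 26.09 Ω

Final answer: 26.09 Ω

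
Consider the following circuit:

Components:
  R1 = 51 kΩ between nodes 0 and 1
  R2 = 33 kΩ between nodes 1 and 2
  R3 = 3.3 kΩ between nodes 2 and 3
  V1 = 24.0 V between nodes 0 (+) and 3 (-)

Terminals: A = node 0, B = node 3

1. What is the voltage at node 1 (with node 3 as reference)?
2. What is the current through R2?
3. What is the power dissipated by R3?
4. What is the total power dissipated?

Nodal analysis, taking node 3 as the 0 V reference.
Source V1 fixes V_0 = 24 V.
KCL at each unknown node (sum of currents leaving = 0; resistances in Ω):
  Node 1: (V_1 - 24)/51000 + (V_1 - V_2)/33000 = 0
  Node 2: (V_2 - V_1)/33000 + (V_2 - 0)/3300 = 0
Collecting terms (coefficients in siemens):
  0.00004991·V_1 - 0.0000303·V_2 = 0.0004706
  0.0003333·V_2 - 0.0000303·V_1 = 0
Determinant D = (0.00004991)(0.0003333) - (-0.0000303)(-0.0000303) = 0.00000001572
V_1 = [(0.0004706)(0.0003333) - (-0.0000303)(0)]/D = 9.979 V
V_2 = [(0.00004991)(0) - (0.0004706)(-0.0000303)]/D = 0.9072 V
Part 1:
  Read off the nodal solution: V_1 = 9.979 V
Part 2:
  I_R2 = (V_1 - V_2)/R2 = (9.979 - 0.9072)/33000 = 0.0002749 A
  Magnitude: I_R2 = 0.0002749 A
Part 3:
  I_R3 = (V_2 - V_3)/R3 = (0.9072 - 0)/3300 = 0.0002749 A
  P_R3 = I_R3² × R3 = (0.0002749)² × 3300 = 0.0002494 W
Part 4:
  Power in each resistor, P = (ΔV)²/R:
    P_R1 = (24 - 9.979)²/51000 = 0.003854 W
    P_R2 = (9.979 - 0.9072)²/33000 = 0.002494 W
    P_R3 = (0.9072 - 0)²/3300 = 0.0002494 W
  P_total = P_R1 + P_R2 + P_R3 = 0.006598 W

Final answers:
1. V_1 = 9.979 V
2. I_R2 = 0.0002749 A
3. P_R3 = 0.0002494 W
4. P_total = 0.006598 W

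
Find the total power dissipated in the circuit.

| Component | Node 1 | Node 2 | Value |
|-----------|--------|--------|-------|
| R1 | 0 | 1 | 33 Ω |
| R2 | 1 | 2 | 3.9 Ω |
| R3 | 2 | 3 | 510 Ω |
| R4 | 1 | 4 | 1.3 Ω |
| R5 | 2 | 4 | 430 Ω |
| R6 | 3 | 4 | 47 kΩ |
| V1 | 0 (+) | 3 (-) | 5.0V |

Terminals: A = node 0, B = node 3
Nodal analysis, taking node 3 as the 0 V reference.
Source V1 fixes V_0 = 5 V.
KCL at each unknown node (sum of currents leaving = 0; resistances in Ω):
  Node 1: (V_1 - 5)/33 + (V_1 - V_2)/3.9 + (V_1 - V_4)/1.3 = 0
  Node 2: (V_2 - V_1)/3.9 + (V_2 - 0)/510 + (V_2 - V_4)/430 = 0
  Node 4: (V_4 - V_1)/1.3 + (V_4 - V_2)/430 + (V_4 - 0)/47000 = 0
Collecting terms (coefficients in siemens):
  1.056·V_1 - 0.2564·V_2 - 0.7692·V_4 = 0.1515
  0.2607·V_2 - 0.2564·V_1 - 0.002326·V_4 = 0
  0.7716·V_4 - 0.7692·V_1 - 0.002326·V_2 = 0
Solving these 3 simultaneous equations (Gaussian elimination) gives:
  V_1 = 4.695 V, V_2 = 4.66 V, V_4 = 4.695 V
Power in each resistor, P = (ΔV)²/R:
  P_R1 = (5 - 4.695)²/33 = 0.002816 W
  P_R2 = (4.695 - 4.66)²/3.9 = 0.0003198 W
  P_R3 = (4.66 - 0)²/510 = 0.04258 W
  P_R4 = (4.695 - 4.695)²/1.3 = 0.00000004281 W
  P_R5 = (4.66 - 4.695)²/430 = 0.000002862 W
  P_R6 = (0 - 4.695)²/47000 = 0.000469 W
P_total = P_R1 + P_R2 + P_R3 + P_R4 + P_R5 + P_R6 = 0.04618 W

Final answer: 0.04618 W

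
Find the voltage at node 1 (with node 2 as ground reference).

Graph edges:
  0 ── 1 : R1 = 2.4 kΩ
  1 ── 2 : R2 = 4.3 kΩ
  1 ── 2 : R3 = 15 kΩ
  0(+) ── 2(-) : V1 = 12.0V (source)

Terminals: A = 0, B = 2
Nodal analysis, taking node 2 as the 0 V reference.
Source V1 fixes V_0 = 12 V.
KCL at each unknown node (sum of currents leaving = 0; resistances in Ω):
  Node 1: (V_1 - 12)/2400 + (V_1 - 0)/4300 + (V_1 - 0)/15000 = 0
Collecting terms: 0.0007159 × V_1 = 0.005  =>  V_1 = 6.984 V
The requested potential is V_1 = 6.984 V.

Final answer: V_1 = 6.984 V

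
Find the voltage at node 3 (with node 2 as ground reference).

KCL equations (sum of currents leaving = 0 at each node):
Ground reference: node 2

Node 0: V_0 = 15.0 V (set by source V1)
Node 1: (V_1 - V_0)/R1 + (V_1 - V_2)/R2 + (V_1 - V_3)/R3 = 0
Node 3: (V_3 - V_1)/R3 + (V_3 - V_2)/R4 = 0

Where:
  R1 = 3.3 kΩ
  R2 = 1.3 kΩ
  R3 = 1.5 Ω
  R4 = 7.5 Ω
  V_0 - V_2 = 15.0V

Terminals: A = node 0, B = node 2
Nodal analysis, taking node 2 as the 0 V reference.
Source V1 fixes V_0 = 15 V.
KCL at each unknown node (sum of currents leaving = 0; resistances in Ω):
  Node 1: (V_1 - 15)/3300 + (V_1 - 0)/1300 + (V_1 - V_3)/1.5 = 0
  Node 3: (V_3 - V_1)/1.5 + (V_3 - 0)/7.5 = 0
Collecting terms (coefficients in siemens):
  0.6677·V_1 - 0.6667·V_3 = 0.004545
  0.8·V_3 - 0.6667·V_1 = 0
Determinant D = (0.6677)(0.8) - (-0.6667)(-0.6667) = 0.08975
V_1 = [(0.004545)(0.8) - (-0.6667)(0)]/D = 0.04052 V
V_3 = [(0.6677)(0) - (0.004545)(-0.6667)]/D = 0.03377 V
The requested potential is V_3 = 0.03377 V.

Final answer: V_3 = 0.03377 V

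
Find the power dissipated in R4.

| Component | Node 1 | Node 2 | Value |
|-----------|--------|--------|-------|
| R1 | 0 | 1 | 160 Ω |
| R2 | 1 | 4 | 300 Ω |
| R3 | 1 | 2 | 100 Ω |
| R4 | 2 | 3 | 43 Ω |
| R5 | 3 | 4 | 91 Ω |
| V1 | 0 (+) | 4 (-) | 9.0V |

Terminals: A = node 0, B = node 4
Nodal analysis, taking node 4 as the 0 V reference.
Source V1 fixes V_0 = 9 V.
KCL at each unknown node (sum of currents leaving = 0; resistances in Ω):
  Node 1: (V_1 - 9)/160 + (V_1 - 0)/300 + (V_1 - V_2)/100 = 0
  Node 2: (V_2 - V_1)/100 + (V_2 - V_3)/43 = 0
  Node 3: (V_3 - V_2)/43 + (V_3 - 0)/91 = 0
Collecting terms (coefficients in siemens):
  0.01958·V_1 - 0.01·V_2 = 0.05625
  0.03326·V_2 - 0.01·V_1 - 0.02326·V_3 = 0
  0.03424·V_3 - 0.02326·V_2 = 0
Solving these 3 simultaneous equations (Gaussian elimination) gives:
  V_1 = 4.059 V, V_2 = 2.325 V, V_3 = 1.579 V
I_R4 = (V_2 - V_3)/R4 = (2.325 - 1.579)/43 = 0.01735 A
P_R4 = I_R4² × R4 = (0.01735)² × 43 = 0.01294 W

Final answer: 0.01294 W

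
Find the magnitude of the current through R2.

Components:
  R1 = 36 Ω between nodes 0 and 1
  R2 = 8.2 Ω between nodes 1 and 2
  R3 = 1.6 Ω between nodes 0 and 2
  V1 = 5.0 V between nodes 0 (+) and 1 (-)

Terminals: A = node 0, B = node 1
Nodal analysis, taking node 1 as the 0 V reference.
Source V1 fixes V_0 = 5 V.
KCL at each unknown node (sum of currents leaving = 0; resistances in Ω):
  Node 2: (V_2 - 0)/8.2 + (V_2 - 5)/1.6 = 0
Collecting terms: 0.747 × V_2 = 3.125  =>  V_2 = 4.184 V
I_R2 = (V_1 - V_2)/R2 = (0 - 4.184)/8.2 = -0.5102 A
|I_R2| = 0.5102 A

Final answer: |I_R2| = 0.5102 A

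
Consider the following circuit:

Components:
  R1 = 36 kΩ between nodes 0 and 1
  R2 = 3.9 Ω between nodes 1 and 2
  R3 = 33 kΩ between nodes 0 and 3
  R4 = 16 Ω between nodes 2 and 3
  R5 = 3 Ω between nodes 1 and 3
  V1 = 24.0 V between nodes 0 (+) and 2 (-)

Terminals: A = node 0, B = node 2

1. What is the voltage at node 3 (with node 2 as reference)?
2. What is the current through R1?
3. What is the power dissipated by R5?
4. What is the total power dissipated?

Nodal analysis, taking node 2 as the 0 V reference.
Source V1 fixes V_0 = 24 V.
KCL at each unknown node (sum of currents leaving = 0; resistances in Ω):
  Node 1: (V_1 - 24)/36000 + (V_1 - 0)/3.9 + (V_1 - V_3)/3 = 0
  Node 3: (V_3 - 24)/33000 + (V_3 - 0)/16 + (V_3 - V_1)/3 = 0
Collecting terms (coefficients in siemens):
  0.5898·V_1 - 0.3333·V_3 = 0.0006667
  0.3959·V_3 - 0.3333·V_1 = 0.0007273
Determinant D = (0.5898)(0.3959) - (-0.3333)(-0.3333) = 0.1224
V_1 = [(0.0006667)(0.3959) - (-0.3333)(0.0007273)]/D = 0.004138 V
V_3 = [(0.5898)(0.0007273) - (0.0006667)(-0.3333)]/D = 0.005322 V
Part 1:
  Read off the nodal solution: V_3 = 0.005322 V
Part 2:
  I_R1 = (V_0 - V_1)/R1 = (24 - 0.004138)/36000 = 0.0006666 A
  Magnitude: I_R1 = 0.0006666 A
Part 3:
  I_R5 = (V_1 - V_3)/R5 = (0.004138 - 0.005322)/3 = -0.0003945 A
  P_R5 = I_R5² × R5 = (-0.0003945)² × 3 = 0.0000004669 W
Part 4:
  Power in each resistor, P = (ΔV)²/R:
    P_R1 = (24 - 0.004138)²/36000 = 0.01599 W
    P_R2 = (0.004138 - 0)²/3.9 = 0.000004391 W
    P_R3 = (24 - 0.005322)²/33000 = 0.01745 W
    P_R4 = (0 - 0.005322)²/16 = 0.00000177 W
    P_R5 = (0.004138 - 0.005322)²/3 = 0.0000004669 W
  P_total = P_R1 + P_R2 + P_R3 + P_R4 + P_R5 = 0.03345 W

Final answers:
1. V_3 = 0.005322 V
2. I_R1 = 0.0006666 A
3. P_R5 = 4.669e-07 W
4. P_total = 0.03345 W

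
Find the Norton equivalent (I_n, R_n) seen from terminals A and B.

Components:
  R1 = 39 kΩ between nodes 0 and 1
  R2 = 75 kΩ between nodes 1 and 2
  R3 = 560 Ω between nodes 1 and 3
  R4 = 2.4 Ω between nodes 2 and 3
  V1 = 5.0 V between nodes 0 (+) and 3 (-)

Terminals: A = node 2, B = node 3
Find the Thévenin equivalent first; then I_n = V_th/R_th and R_n = R_th.
Step 1 — V_th is the open-circuit voltage V_A - V_B (nothing connected across the terminals).
Nodal analysis, taking node 3 as the 0 V reference.
Source V1 fixes V_0 = 5 V.
KCL at each unknown node (sum of currents leaving = 0; resistances in Ω):
  Node 1: (V_1 - 5)/39000 + (V_1 - V_2)/75000 + (V_1 - 0)/560 = 0
  Node 2: (V_2 - V_1)/75000 + (V_2 - 0)/2.4 = 0
Collecting terms (coefficients in siemens):
  0.001825·V_1 - 0.00001333·V_2 = 0.0001282
  0.4167·V_2 - 0.00001333·V_1 = 0
Determinant D = (0.001825)(0.4167) - (-0.00001333)(-0.00001333) = 0.0007603
V_1 = [(0.0001282)(0.4167) - (-0.00001333)(0)]/D = 0.07026 V
V_2 = [(0.001825)(0) - (0.0001282)(-0.00001333)]/D = 0.000002248 V
V_th = V_2 - V_3 = 0.000002248 - 0 = 0.000002248 V
Step 2 — R_th: zero the source — replace V1 by a short circuit (node 3 merges into node 0) — and find the resistance seen between A (node 2) and B (node 0).
Reduce the network between node 2 (A) and node 0 (B) by series/parallel combination:
  Rp1 = R1 ‖ R3 (parallel, both between nodes 0 and 1) = 1/(1/39000 + 1/560) = 552.1 Ω
  Rs1 = R2 + Rp1 (series, joined only at node 1) = 75000 + 552.1 = 75550 Ω
  Rp2 = R4 ‖ Rs1 (parallel, both between nodes 0 and 2) = 1/(1/2.4 + 1/75550) = 2.4 Ω
R_th = 2.4 Ω
I_n = V_th/R_th = 0.000002248/2.4 = 0.0000009368 A, and R_n = R_th = 2.4 Ω

Final answer: I_n = 9.368e-07 A, R_n = 2.4 Ω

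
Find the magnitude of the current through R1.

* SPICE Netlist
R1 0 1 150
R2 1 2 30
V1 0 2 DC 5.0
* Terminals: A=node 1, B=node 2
Nodal analysis, taking node 2 as the 0 V reference.
Source V1 fixes V_0 = 5 V.
KCL at each unknown node (sum of currents leaving = 0; resistances in Ω):
  Node 1: (V_1 - 5)/150 + (V_1 - 0)/30 = 0
Collecting terms: 0.04 × V_1 = 0.03333  =>  V_1 = 0.8333 V
I_R1 = (V_0 - V_1)/R1 = (5 - 0.8333)/150 = 0.02778 A
|I_R1| = 0.02778 A

Final answer: |I_R1| = 0.02778 A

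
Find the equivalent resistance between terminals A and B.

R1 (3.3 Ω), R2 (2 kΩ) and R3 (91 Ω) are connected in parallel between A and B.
Reduce the network between node 0 (A) and node 1 (B) by series/parallel combination:
  Rp1 = R1 ‖ R2 ‖ R3 (parallel, all between nodes 0 and 1) = 1/(1/3.3 + 1/2000 + 1/91) = 3.179 Ω
R_eq = 3.179 Ω

Final answer: 3.179 Ω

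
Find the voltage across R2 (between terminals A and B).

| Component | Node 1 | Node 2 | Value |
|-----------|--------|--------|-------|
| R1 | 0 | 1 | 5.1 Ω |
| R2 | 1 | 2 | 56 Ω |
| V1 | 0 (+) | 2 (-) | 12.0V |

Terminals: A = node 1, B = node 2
R1 and R2 are in series across V1 (node 0 → node 1 → node 2), and the output A–B is taken across R2, so this is a voltage divider.
Series current: I = V1/(R1 + R2) = 12/(5.1 + 56) = 12/61.1 = 0.1964 A
V_R2 = I × R2 = V1 × R2/(R1 + R2) = 12 × 56/61.1 = 11 V

Final answer: 11 V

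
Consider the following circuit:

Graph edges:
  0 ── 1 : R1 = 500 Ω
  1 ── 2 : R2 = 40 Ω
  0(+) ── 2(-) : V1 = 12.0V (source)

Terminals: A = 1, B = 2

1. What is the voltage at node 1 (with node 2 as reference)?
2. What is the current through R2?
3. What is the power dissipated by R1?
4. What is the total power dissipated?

Nodal analysis, taking node 2 as the 0 V reference.
Source V1 fixes V_0 = 12 V.
KCL at each unknown node (sum of currents leaving = 0; resistances in Ω):
  Node 1: (V_1 - 12)/500 + (V_1 - 0)/40 = 0
Collecting terms: 0.027 × V_1 = 0.024  =>  V_1 = 0.8889 V
Part 1:
  Read off the nodal solution: V_1 = 0.8889 V
Part 2:
  I_R2 = (V_1 - V_2)/R2 = (0.8889 - 0)/40 = 0.02222 A
  Magnitude: I_R2 = 0.02222 A
Part 3:
  I_R1 = (V_0 - V_1)/R1 = (12 - 0.8889)/500 = 0.02222 A
  P_R1 = I_R1² × R1 = (0.02222)² × 500 = 0.2469 W
Part 4:
  Power in each resistor, P = (ΔV)²/R:
    P_R1 = (12 - 0.8889)²/500 = 0.2469 W
    P_R2 = (0.8889 - 0)²/40 = 0.01975 W
  P_total = P_R1 + P_R2 = 0.2667 W

Final answers:
1. V_1 = 0.8889 V
2. I_R2 = 0.02222 A
3. P_R1 = 0.2469 W
4. P_total = 0.2667 W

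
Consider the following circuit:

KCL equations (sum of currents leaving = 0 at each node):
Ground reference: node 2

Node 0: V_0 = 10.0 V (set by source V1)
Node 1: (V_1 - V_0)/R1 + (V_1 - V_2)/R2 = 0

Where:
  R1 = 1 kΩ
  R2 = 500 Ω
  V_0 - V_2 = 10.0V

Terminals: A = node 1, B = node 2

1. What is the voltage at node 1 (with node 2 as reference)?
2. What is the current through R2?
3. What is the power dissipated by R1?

Nodal analysis, taking node 2 as the 0 V reference.
Source V1 fixes V_0 = 10 V.
KCL at each unknown node (sum of currents leaving = 0; resistances in Ω):
  Node 1: (V_1 - 10)/1000 + (V_1 - 0)/500 = 0
Collecting terms: 0.003 × V_1 = 0.01  =>  V_1 = 3.333 V
Part 1:
  Read off the nodal solution: V_1 = 3.333 V
Part 2:
  I_R2 = (V_1 - V_2)/R2 = (3.333 - 0)/500 = 0.006667 A
  Magnitude: I_R2 = 0.006667 A
Part 3:
  I_R1 = (V_0 - V_1)/R1 = (10 - 3.333)/1000 = 0.006667 A
  P_R1 = I_R1² × R1 = (0.006667)² × 1000 = 0.04444 W

Final answers:
1. V_1 = 3.333 V
2. I_R2 = 0.006667 A
3. P_R1 = 0.04444 W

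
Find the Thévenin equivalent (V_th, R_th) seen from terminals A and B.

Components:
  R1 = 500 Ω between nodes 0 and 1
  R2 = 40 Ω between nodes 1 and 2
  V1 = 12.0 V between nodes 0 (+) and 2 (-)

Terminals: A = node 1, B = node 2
Step 1 — V_th is the open-circuit voltage V_A - V_B (nothing connected across the terminals).
Nodal analysis, taking node 2 as the 0 V reference.
Source V1 fixes V_0 = 12 V.
KCL at each unknown node (sum of currents leaving = 0; resistances in Ω):
  Node 1: (V_1 - 12)/500 + (V_1 - 0)/40 = 0
Collecting terms: 0.027 × V_1 = 0.024  =>  V_1 = 0.8889 V
V_th = V_1 - V_2 = 0.8889 - 0 = 0.8889 V
Step 2 — R_th: zero the source — replace V1 by a short circuit (node 2 merges into node 0) — and find the resistance seen between A (node 1) and B (node 0).
Reduce the network between node 1 (A) and node 0 (B) by series/parallel combination:
  Rp1 = R1 ‖ R2 (parallel, both between nodes 0 and 1) = 1/(1/500 + 1/40) = 37.04 Ω
R_th = 37.04 Ω

Final answer: V_th = 0.8889 V, R_th = 37.04 Ω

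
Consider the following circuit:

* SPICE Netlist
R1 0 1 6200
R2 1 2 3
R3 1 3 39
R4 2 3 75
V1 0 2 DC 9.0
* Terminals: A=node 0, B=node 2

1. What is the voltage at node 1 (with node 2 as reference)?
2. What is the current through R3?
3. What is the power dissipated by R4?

Nodal analysis, taking node 2 as the 0 V reference.
Source V1 fixes V_0 = 9 V.
KCL at each unknown node (sum of currents leaving = 0; resistances in Ω):
  Node 1: (V_1 - 9)/6200 + (V_1 - 0)/3 + (V_1 - V_3)/39 = 0
  Node 3: (V_3 - V_1)/39 + (V_3 - 0)/75 = 0
Collecting terms (coefficients in siemens):
  0.3591·V_1 - 0.02564·V_3 = 0.001452
  0.03897·V_3 - 0.02564·V_1 = 0
Determinant D = (0.3591)(0.03897) - (-0.02564)(-0.02564) = 0.01334
V_1 = [(0.001452)(0.03897) - (-0.02564)(0)]/D = 0.004241 V
V_3 = [(0.3591)(0) - (0.001452)(-0.02564)]/D = 0.00279 V
Part 1:
  Read off the nodal solution: V_1 = 0.004241 V
Part 2:
  I_R3 = (V_1 - V_3)/R3 = (0.004241 - 0.00279)/39 = 0.0000372 A
  Magnitude: I_R3 = 0.0000372 A
Part 3:
  I_R4 = (V_2 - V_3)/R4 = (0 - 0.00279)/75 = -0.0000372 A
  P_R4 = I_R4² × R4 = (-0.0000372)² × 75 = 0.0000001038 W

Final answers:
1. V_1 = 0.004241 V
2. I_R3 = 3.72e-05 A
3. P_R4 = 1.038e-07 W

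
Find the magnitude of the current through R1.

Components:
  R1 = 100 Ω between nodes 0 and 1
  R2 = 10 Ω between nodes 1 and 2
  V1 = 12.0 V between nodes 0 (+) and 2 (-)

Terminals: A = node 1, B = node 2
Nodal analysis, taking node 2 as the 0 V reference.
Source V1 fixes V_0 = 12 V.
KCL at each unknown node (sum of currents leaving = 0; resistances in Ω):
  Node 1: (V_1 - 12)/100 + (V_1 - 0)/10 = 0
Collecting terms: 0.11 × V_1 = 0.12  =>  V_1 = 1.091 V
I_R1 = (V_0 - V_1)/R1 = (12 - 1.091)/100 = 0.1091 A
|I_R1| = 0.1091 A

Final answer: |I_R1| = 0.1091 A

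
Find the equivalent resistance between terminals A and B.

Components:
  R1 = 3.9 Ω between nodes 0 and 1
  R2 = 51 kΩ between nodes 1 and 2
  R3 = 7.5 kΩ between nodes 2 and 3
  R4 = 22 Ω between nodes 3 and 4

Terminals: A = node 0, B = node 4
Reduce the network between node 0 (A) and node 4 (B) by series/parallel combination:
  Rs1 = R1 + R2 (series, joined only at node 1) = 3.9 + 51000 = 51000 Ω
  Rs2 = R3 + Rs1 (series, joined only at node 2) = 7500 + 51000 = 58500 Ω
  Rs3 = R4 + Rs2 (series, joined only at node 3) = 22 + 58500 = 58530 Ω
R_eq = 58.53 kΩ

Final answer: 58.53 kΩ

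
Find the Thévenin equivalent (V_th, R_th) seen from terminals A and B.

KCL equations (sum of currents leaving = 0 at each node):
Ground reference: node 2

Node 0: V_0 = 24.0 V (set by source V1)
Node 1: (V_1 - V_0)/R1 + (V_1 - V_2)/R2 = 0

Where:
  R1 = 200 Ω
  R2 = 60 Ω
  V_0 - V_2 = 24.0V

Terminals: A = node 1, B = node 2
Step 1 — V_th is the open-circuit voltage V_A - V_B (nothing connected across the terminals).
Nodal analysis, taking node 2 as the 0 V reference.
Source V1 fixes V_0 = 24 V.
KCL at each unknown node (sum of currents leaving = 0; resistances in Ω):
  Node 1: (V_1 - 24)/200 + (V_1 - 0)/60 = 0
Collecting terms: 0.02167 × V_1 = 0.12  =>  V_1 = 5.538 V
V_th = V_1 - V_2 = 5.538 - 0 = 5.538 V
Step 2 — R_th: zero the source — replace V1 by a short circuit (node 2 merges into node 0) — and find the resistance seen between A (node 1) and B (node 0).
Reduce the network between node 1 (A) and node 0 (B) by series/parallel combination:
  Rp1 = R1 ‖ R2 (parallel, both between nodes 0 and 1) = 1/(1/200 + 1/60) = 46.15 Ω
R_th = 46.15 Ω

Final answer: V_th = 5.538 V, R_th = 46.15 Ω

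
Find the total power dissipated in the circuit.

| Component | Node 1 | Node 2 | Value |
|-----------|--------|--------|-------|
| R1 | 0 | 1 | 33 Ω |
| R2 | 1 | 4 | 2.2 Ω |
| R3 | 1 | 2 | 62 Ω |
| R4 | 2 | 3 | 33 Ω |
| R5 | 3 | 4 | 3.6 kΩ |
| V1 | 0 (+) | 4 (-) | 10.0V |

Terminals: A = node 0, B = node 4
Nodal analysis, taking node 4 as the 0 V reference.
Source V1 fixes V_0 = 10 V.
KCL at each unknown node (sum of currents leaving = 0; resistances in Ω):
  Node 1: (V_1 - 10)/33 + (V_1 - 0)/2.2 + (V_1 - V_2)/62 = 0
  Node 2: (V_2 - V_1)/62 + (V_2 - V_3)/33 = 0
  Node 3: (V_3 - V_2)/33 + (V_3 - 0)/3600 = 0
Collecting terms (coefficients in siemens):
  0.501·V_1 - 0.01613·V_2 = 0.303
  0.04643·V_2 - 0.01613·V_1 - 0.0303·V_3 = 0
  0.03058·V_3 - 0.0303·V_2 = 0
Solving these 3 simultaneous equations (Gaussian elimination) gives:
  V_1 = 0.6247 V, V_2 = 0.6142 V, V_3 = 0.6086 V
Power in each resistor, P = (ΔV)²/R:
  P_R1 = (10 - 0.6247)²/33 = 2.664 W
  P_R2 = (0.6247 - 0)²/2.2 = 0.1774 W
  P_R3 = (0.6247 - 0.6142)²/62 = 0.000001772 W
  P_R4 = (0.6142 - 0.6086)²/33 = 0.0000009431 W
  P_R5 = (0.6086 - 0)²/3600 = 0.0001029 W
P_total = P_R1 + P_R2 + P_R3 + P_R4 + P_R5 = 2.841 W

Final answer: 2.841 W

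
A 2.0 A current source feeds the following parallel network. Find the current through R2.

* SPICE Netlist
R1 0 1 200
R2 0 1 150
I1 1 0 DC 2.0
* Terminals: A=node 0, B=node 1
All resistors sit directly between nodes 0 and 1, so they are in parallel and share one voltage V; the full source current 2 A splits among them.
1/R_par = 1/200 + 1/150 = 0.01167 S  =>  R_par = 85.71 Ω
V = I × R_par = 2 × 85.71 = 171.4 V
I_R2 = V/R2 = 171.4/150 = 1.143 A

Final answer: 1.143 A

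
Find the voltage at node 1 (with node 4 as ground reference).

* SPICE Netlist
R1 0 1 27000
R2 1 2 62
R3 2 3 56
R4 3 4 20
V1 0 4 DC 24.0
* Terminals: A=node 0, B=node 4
Nodal analysis, taking node 4 as the 0 V reference.
Source V1 fixes V_0 = 24 V.
KCL at each unknown node (sum of currents leaving = 0; resistances in Ω):
  Node 1: (V_1 - 24)/27000 + (V_1 - V_2)/62 = 0
  Node 2: (V_2 - V_1)/62 + (V_2 - V_3)/56 = 0
  Node 3: (V_3 - V_2)/56 + (V_3 - 0)/20 = 0
Collecting terms (coefficients in siemens):
  0.01617·V_1 - 0.01613·V_2 = 0.0008889
  0.03399·V_2 - 0.01613·V_1 - 0.01786·V_3 = 0
  0.06786·V_3 - 0.01786·V_2 = 0
Solving these 3 simultaneous equations (Gaussian elimination) gives:
  V_1 = 0.122 V, V_2 = 0.06721 V, V_3 = 0.01769 V
The requested potential is V_1 = 0.122 V.

Final answer: V_1 = 0.122 V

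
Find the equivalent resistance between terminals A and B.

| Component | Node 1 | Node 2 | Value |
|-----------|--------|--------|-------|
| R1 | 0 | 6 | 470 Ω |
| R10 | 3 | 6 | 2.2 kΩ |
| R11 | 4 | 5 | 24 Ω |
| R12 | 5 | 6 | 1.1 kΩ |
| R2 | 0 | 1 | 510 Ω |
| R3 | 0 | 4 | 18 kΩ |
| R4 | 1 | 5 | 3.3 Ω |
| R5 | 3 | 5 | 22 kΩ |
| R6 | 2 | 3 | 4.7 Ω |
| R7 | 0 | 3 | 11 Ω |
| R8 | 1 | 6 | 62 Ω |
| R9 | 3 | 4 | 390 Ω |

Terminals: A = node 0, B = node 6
The network is not a plain series/parallel combination. Inject a 1 A test current into terminal A (node 0) and return it from terminal B (node 6); then R_eq = V_A / (1 A).
Nodal analysis, taking node 6 as the 0 V reference.
Current source I_test pushes 1 A into node 0 and draws it out of node 6.
KCL at each unknown node (sum of currents leaving = 0; resistances in Ω):
  Node 0: (V_0 - 0)/470 + (V_0 - V_1)/510 + (V_0 - V_4)/18000 + (V_0 - V_3)/11 - 1 = 0
  Node 1: (V_1 - V_0)/510 + (V_1 - V_5)/3.3 + (V_1 - 0)/62 = 0
  Node 2: (V_2 - V_3)/4.7 = 0
  Node 3: (V_3 - V_0)/11 + (V_3 - V_2)/4.7 + (V_3 - V_5)/22000 + (V_3 - V_4)/390 + (V_3 - 0)/2200 = 0
  Node 4: (V_4 - V_0)/18000 + (V_4 - V_3)/390 + (V_4 - V_5)/24 = 0
  Node 5: (V_5 - V_1)/3.3 + (V_5 - V_3)/22000 + (V_5 - V_4)/24 + (V_5 - 0)/1100 = 0
Collecting terms (coefficients in siemens):
  0.09505·V_0 - 0.001961·V_1 - 0.09091·V_3 - 0.00005556·V_4 = 1
  0.3211·V_1 - 0.001961·V_0 - 0.303·V_5 = 0
  0.2128·V_2 - 0.2128·V_3 = 0
  0.3067·V_3 - 0.09091·V_0 - 0.2128·V_2 - 0.002564·V_4 - 0.00004545·V_5 = 0
  0.04429·V_4 - 0.00005556·V_0 - 0.002564·V_3 - 0.04167·V_5 = 0
  0.3457·V_5 - 0.303·V_1 - 0.00004545·V_3 - 0.04167·V_4 = 0
Solving these 6 simultaneous equations (Gaussian elimination) gives:
  V_0 = 165.2 V, V_1 = 33.71 V, V_2 = 161 V, V_3 = 161 V
  V_4 = 42.14 V, V_5 = 34.66 V
R_eq = V_0 / 1 A = 165.2 Ω

Final answer: 165.2 Ω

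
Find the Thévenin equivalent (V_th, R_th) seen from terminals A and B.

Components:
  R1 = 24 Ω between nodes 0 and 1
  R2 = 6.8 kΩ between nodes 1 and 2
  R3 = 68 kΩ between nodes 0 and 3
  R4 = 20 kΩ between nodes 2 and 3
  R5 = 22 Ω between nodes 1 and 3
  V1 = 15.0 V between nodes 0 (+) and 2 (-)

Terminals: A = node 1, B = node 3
Step 1 — V_th is the open-circuit voltage V_A - V_B (nothing connected across the terminals).
Nodal analysis, taking node 2 as the 0 V reference.
Source V1 fixes V_0 = 15 V.
KCL at each unknown node (sum of currents leaving = 0; resistances in Ω):
  Node 1: (V_1 - 15)/24 + (V_1 - 0)/6800 + (V_1 - V_3)/22 = 0
  Node 3: (V_3 - 15)/68000 + (V_3 - 0)/20000 + (V_3 - V_1)/22 = 0
Collecting terms (coefficients in siemens):
  0.08727·V_1 - 0.04545·V_3 = 0.625
  0.04552·V_3 - 0.04545·V_1 = 0.0002206
Determinant D = (0.08727)(0.04552) - (-0.04545)(-0.04545) = 0.001906
V_1 = [(0.625)(0.04552) - (-0.04545)(0.0002206)]/D = 14.93 V
V_3 = [(0.08727)(0.0002206) - (0.625)(-0.04545)]/D = 14.91 V
V_th = V_1 - V_3 = 14.93 - 14.91 = 0.01638 V
Step 2 — R_th: zero the source — replace V1 by a short circuit (node 2 merges into node 0) — and find the resistance seen between A (node 1) and B (node 3).
Reduce the network between node 1 (A) and node 3 (B) by series/parallel combination:
  Rp1 = R1 ‖ R2 (parallel, both between nodes 0 and 1) = 1/(1/24 + 1/6800) = 23.92 Ω
  Rp2 = R3 ‖ R4 (parallel, both between nodes 0 and 3) = 1/(1/68000 + 1/20000) = 15450 Ω
  Rs1 = Rp1 + Rp2 (series, joined only at node 0) = 23.92 + 15450 = 15480 Ω
  Rp3 = R5 ‖ Rs1 (parallel, both between nodes 1 and 3) = 1/(1/22 + 1/15480) = 21.97 Ω
R_th = 21.97 Ω

Final answer: V_th = 0.01638 V, R_th = 21.97 Ω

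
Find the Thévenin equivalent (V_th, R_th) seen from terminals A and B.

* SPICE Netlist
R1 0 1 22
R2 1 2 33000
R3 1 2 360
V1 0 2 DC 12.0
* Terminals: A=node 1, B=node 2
Step 1 — V_th is the open-circuit voltage V_A - V_B (nothing connected across the terminals).
Nodal analysis, taking node 2 as the 0 V reference.
Source V1 fixes V_0 = 12 V.
KCL at each unknown node (sum of currents leaving = 0; resistances in Ω):
  Node 1: (V_1 - 12)/22 + (V_1 - 0)/33000 + (V_1 - 0)/360 = 0
Collecting terms: 0.04826 × V_1 = 0.5455  =>  V_1 = 11.3 V
V_th = V_1 - V_2 = 11.3 - 0 = 11.3 V
Step 2 — R_th: zero the source — replace V1 by a short circuit (node 2 merges into node 0) — and find the resistance seen between A (node 1) and B (node 0).
Reduce the network between node 1 (A) and node 0 (B) by series/parallel combination:
  Rp1 = R1 ‖ R2 ‖ R3 (parallel, all between nodes 0 and 1) = 1/(1/22 + 1/33000 + 1/360) = 20.72 Ω
R_th = 20.72 Ω

Final answer: V_th = 11.3 V, R_th = 20.72 Ω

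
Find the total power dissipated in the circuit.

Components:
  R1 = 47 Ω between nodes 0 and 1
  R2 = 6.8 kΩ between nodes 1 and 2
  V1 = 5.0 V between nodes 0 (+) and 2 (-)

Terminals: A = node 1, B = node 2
Nodal analysis, taking node 2 as the 0 V reference.
Source V1 fixes V_0 = 5 V.
KCL at each unknown node (sum of currents leaving = 0; resistances in Ω):
  Node 1: (V_1 - 5)/47 + (V_1 - 0)/6800 = 0
Collecting terms: 0.02142 × V_1 = 0.1064  =>  V_1 = 4.966 V
Power in each resistor, P = (ΔV)²/R:
  P_R1 = (5 - 4.966)²/47 = 0.00002506 W
  P_R2 = (4.966 - 0)²/6800 = 0.003626 W
P_total = P_R1 + P_R2 = 0.003651 W

Final answer: 0.003651 W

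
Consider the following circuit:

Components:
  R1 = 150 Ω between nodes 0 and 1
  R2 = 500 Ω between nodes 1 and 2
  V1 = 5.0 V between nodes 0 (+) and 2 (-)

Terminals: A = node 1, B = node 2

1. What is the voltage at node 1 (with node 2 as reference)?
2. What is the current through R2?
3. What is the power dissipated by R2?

Nodal analysis, taking node 2 as the 0 V reference.
Source V1 fixes V_0 = 5 V.
KCL at each unknown node (sum of currents leaving = 0; resistances in Ω):
  Node 1: (V_1 - 5)/150 + (V_1 - 0)/500 = 0
Collecting terms: 0.008667 × V_1 = 0.03333  =>  V_1 = 3.846 V
Part 1:
  Read off the nodal solution: V_1 = 3.846 V
Part 2:
  I_R2 = (V_1 - V_2)/R2 = (3.846 - 0)/500 = 0.007692 A
  Magnitude: I_R2 = 0.007692 A
Part 3:
  I_R2 = (V_1 - V_2)/R2 = (3.846 - 0)/500 = 0.007692 A
  P_R2 = I_R2² × R2 = (0.007692)² × 500 = 0.02959 W

Final answers:
1. V_1 = 3.846 V
2. I_R2 = 0.007692 A
3. P_R2 = 0.02959 W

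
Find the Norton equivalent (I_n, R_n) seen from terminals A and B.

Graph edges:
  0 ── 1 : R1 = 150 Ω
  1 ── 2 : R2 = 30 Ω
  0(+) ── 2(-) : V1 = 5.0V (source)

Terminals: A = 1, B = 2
Find the Thévenin equivalent first; then I_n = V_th/R_th and R_n = R_th.
Step 1 — V_th is the open-circuit voltage V_A - V_B (nothing connected across the terminals).
Nodal analysis, taking node 2 as the 0 V reference.
Source V1 fixes V_0 = 5 V.
KCL at each unknown node (sum of currents leaving = 0; resistances in Ω):
  Node 1: (V_1 - 5)/150 + (V_1 - 0)/30 = 0
Collecting terms: 0.04 × V_1 = 0.03333  =>  V_1 = 0.8333 V
V_th = V_1 - V_2 = 0.8333 - 0 = 0.8333 V
Step 2 — R_th: zero the source — replace V1 by a short circuit (node 2 merges into node 0) — and find the resistance seen between A (node 1) and B (node 0).
Reduce the network between node 1 (A) and node 0 (B) by series/parallel combination:
  Rp1 = R1 ‖ R2 (parallel, both between nodes 0 and 1) = 1/(1/150 + 1/30) = 25 Ω
R_th = 25 Ω
I_n = V_th/R_th = 0.8333/25 = 0.03333 A, and R_n = R_th = 25 Ω

Final answer: I_n = 0.03333 A, R_n = 25 Ω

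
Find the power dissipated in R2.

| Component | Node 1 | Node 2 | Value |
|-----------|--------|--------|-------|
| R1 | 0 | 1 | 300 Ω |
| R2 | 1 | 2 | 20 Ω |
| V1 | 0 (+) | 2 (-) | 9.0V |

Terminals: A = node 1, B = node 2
Nodal analysis, taking node 2 as the 0 V reference.
Source V1 fixes V_0 = 9 V.
KCL at each unknown node (sum of currents leaving = 0; resistances in Ω):
  Node 1: (V_1 - 9)/300 + (V_1 - 0)/20 = 0
Collecting terms: 0.05333 × V_1 = 0.03  =>  V_1 = 0.5625 V
I_R2 = (V_1 - V_2)/R2 = (0.5625 - 0)/20 = 0.02813 A
P_R2 = I_R2² × R2 = (0.02813)² × 20 = 0.01582 W

Final answer: 0.01582 W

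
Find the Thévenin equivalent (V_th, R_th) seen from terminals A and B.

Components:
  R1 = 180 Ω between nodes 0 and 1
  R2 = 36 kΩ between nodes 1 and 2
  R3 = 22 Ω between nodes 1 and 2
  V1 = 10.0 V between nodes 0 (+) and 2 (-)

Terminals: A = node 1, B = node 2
Step 1 — V_th is the open-circuit voltage V_A - V_B (nothing connected across the terminals).
Nodal analysis, taking node 2 as the 0 V reference.
Source V1 fixes V_0 = 10 V.
KCL at each unknown node (sum of currents leaving = 0; resistances in Ω):
  Node 1: (V_1 - 10)/180 + (V_1 - 0)/36000 + (V_1 - 0)/22 = 0
Collecting terms: 0.05104 × V_1 = 0.05556  =>  V_1 = 1.089 V
V_th = V_1 - V_2 = 1.089 - 0 = 1.089 V
Step 2 — R_th: zero the source — replace V1 by a short circuit (node 2 merges into node 0) — and find the resistance seen between A (node 1) and B (node 0).
Reduce the network between node 1 (A) and node 0 (B) by series/parallel combination:
  Rp1 = R1 ‖ R2 ‖ R3 (parallel, all between nodes 0 and 1) = 1/(1/180 + 1/36000 + 1/22) = 19.59 Ω
R_th = 19.59 Ω

Final answer: V_th = 1.089 V, R_th = 19.59 Ω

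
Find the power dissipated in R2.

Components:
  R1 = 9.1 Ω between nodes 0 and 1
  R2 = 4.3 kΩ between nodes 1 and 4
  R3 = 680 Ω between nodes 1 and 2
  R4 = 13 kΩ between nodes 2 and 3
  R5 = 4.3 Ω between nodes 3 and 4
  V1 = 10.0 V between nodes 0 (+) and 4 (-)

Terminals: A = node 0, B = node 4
Nodal analysis, taking node 4 as the 0 V reference.
Source V1 fixes V_0 = 10 V.
KCL at each unknown node (sum of currents leaving = 0; resistances in Ω):
  Node 1: (V_1 - 10)/9.1 + (V_1 - 0)/4300 + (V_1 - V_2)/680 = 0
  Node 2: (V_2 - V_1)/680 + (V_2 - V_3)/13000 = 0
  Node 3: (V_3 - V_2)/13000 + (V_3 - 0)/4.3 = 0
Collecting terms (coefficients in siemens):
  0.1116·V_1 - 0.001471·V_2 = 1.099
  0.001548·V_2 - 0.001471·V_1 - 0.00007692·V_3 = 0
  0.2326·V_3 - 0.00007692·V_2 = 0
Solving these 3 simultaneous equations (Gaussian elimination) gives:
  V_1 = 9.972 V, V_2 = 9.477 V, V_3 = 0.003134 V
I_R2 = (V_1 - V_4)/R2 = (9.972 - 0)/4300 = 0.002319 A
P_R2 = I_R2² × R2 = (0.002319)² × 4300 = 0.02313 W

Final answer: 0.02313 W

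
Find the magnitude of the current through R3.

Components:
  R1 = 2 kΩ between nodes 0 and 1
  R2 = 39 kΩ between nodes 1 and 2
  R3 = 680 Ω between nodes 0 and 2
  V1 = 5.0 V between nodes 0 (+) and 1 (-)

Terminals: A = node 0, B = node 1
Nodal analysis, taking node 1 as the 0 V reference.
Source V1 fixes V_0 = 5 V.
KCL at each unknown node (sum of currents leaving = 0; resistances in Ω):
  Node 2: (V_2 - 0)/39000 + (V_2 - 5)/680 = 0
Collecting terms: 0.001496 × V_2 = 0.007353  =>  V_2 = 4.914 V
I_R3 = (V_0 - V_2)/R3 = (5 - 4.914)/680 = 0.000126 A
|I_R3| = 0.000126 A

Final answer: |I_R3| = 0.000126 A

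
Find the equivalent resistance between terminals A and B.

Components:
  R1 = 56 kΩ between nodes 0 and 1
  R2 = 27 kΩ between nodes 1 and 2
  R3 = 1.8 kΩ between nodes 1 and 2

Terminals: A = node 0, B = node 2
Reduce the network between node 0 (A) and node 2 (B) by series/parallel combination:
  Rp1 = R2 ‖ R3 (parallel, both between nodes 1 and 2) = 1/(1/27000 + 1/1800) = 1688 Ω
  Rs1 = R1 + Rp1 (series, joined only at node 1) = 56000 + 1688 = 57690 Ω
R_eq = 57.69 kΩ

Final answer: 57.69 kΩ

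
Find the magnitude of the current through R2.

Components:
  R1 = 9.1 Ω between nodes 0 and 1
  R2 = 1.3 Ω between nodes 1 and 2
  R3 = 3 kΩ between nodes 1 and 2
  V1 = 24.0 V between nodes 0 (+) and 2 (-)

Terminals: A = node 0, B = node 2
Nodal analysis, taking node 2 as the 0 V reference.
Source V1 fixes V_0 = 24 V.
KCL at each unknown node (sum of currents leaving = 0; resistances in Ω):
  Node 1: (V_1 - 24)/9.1 + (V_1 - 0)/1.3 + (V_1 - 0)/3000 = 0
Collecting terms: 0.8795 × V_1 = 2.637  =>  V_1 = 2.999 V
I_R2 = (V_1 - V_2)/R2 = (2.999 - 0)/1.3 = 2.307 A
|I_R2| = 2.307 A

Final answer: |I_R2| = 2.307 A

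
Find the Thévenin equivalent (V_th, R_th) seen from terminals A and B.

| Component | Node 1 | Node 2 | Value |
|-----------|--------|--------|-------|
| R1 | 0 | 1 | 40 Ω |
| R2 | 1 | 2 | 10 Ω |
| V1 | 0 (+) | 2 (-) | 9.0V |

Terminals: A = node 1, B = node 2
Step 1 — V_th is the open-circuit voltage V_A - V_B (nothing connected across the terminals).
Nodal analysis, taking node 2 as the 0 V reference.
Source V1 fixes V_0 = 9 V.
KCL at each unknown node (sum of currents leaving = 0; resistances in Ω):
  Node 1: (V_1 - 9)/40 + (V_1 - 0)/10 = 0
Collecting terms: 0.125 × V_1 = 0.225  =>  V_1 = 1.8 V
V_th = V_1 - V_2 = 1.8 - 0 = 1.8 V
Step 2 — R_th: zero the source — replace V1 by a short circuit (node 2 merges into node 0) — and find the resistance seen between A (node 1) and B (node 0).
Reduce the network between node 1 (A) and node 0 (B) by series/parallel combination:
  Rp1 = R1 ‖ R2 (parallel, both between nodes 0 and 1) = 1/(1/40 + 1/10) = 8 Ω
R_th = 8 Ω

Final answer: V_th = 1.8 V, R_th = 8 Ω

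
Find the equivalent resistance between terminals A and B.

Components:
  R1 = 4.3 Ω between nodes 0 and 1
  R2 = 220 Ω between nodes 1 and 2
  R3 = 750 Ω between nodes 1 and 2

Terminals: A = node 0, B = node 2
Reduce the network between node 0 (A) and node 2 (B) by series/parallel combination:
  Rp1 = R2 ‖ R3 (parallel, both between nodes 1 and 2) = 1/(1/220 + 1/750) = 170.1 Ω
  Rs1 = R1 + Rp1 (series, joined only at node 1) = 4.3 + 170.1 = 174.4 Ω
R_eq = 174.4 Ω

Final answer: 174.4 Ω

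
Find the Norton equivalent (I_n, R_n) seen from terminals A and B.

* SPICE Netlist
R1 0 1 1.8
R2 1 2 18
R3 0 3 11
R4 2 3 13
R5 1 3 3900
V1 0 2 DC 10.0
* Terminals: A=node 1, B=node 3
Find the Thévenin equivalent first; then I_n = V_th/R_th and R_n = R_th.
Step 1 — V_th is the open-circuit voltage V_A - V_B (nothing connected across the terminals).
Nodal analysis, taking node 2 as the 0 V reference.
Source V1 fixes V_0 = 10 V.
KCL at each unknown node (sum of currents leaving = 0; resistances in Ω):
  Node 1: (V_1 - 10)/1.8 + (V_1 - 0)/18 + (V_1 - V_3)/3900 = 0
  Node 3: (V_3 - 10)/11 + (V_3 - 0)/13 + (V_3 - V_1)/3900 = 0
Collecting terms (coefficients in siemens):
  0.6114·V_1 - 0.0002564·V_3 = 5.556
  0.1681·V_3 - 0.0002564·V_1 = 0.9091
Determinant D = (0.6114)(0.1681) - (-0.0002564)(-0.0002564) = 0.1028
V_1 = [(5.556)(0.1681) - (-0.0002564)(0.9091)]/D = 9.089 V
V_3 = [(0.6114)(0.9091) - (5.556)(-0.0002564)]/D = 5.422 V
V_th = V_1 - V_3 = 9.089 - 5.422 = 3.667 V
Step 2 — R_th: zero the source — replace V1 by a short circuit (node 2 merges into node 0) — and find the resistance seen between A (node 1) and B (node 3).
Reduce the network between node 1 (A) and node 3 (B) by series/parallel combination:
  Rp1 = R1 ‖ R2 (parallel, both between nodes 0 and 1) = 1/(1/1.8 + 1/18) = 1.636 Ω
  Rp2 = R3 ‖ R4 (parallel, both between nodes 0 and 3) = 1/(1/11 + 1/13) = 5.958 Ω
  Rs1 = Rp1 + Rp2 (series, joined only at node 0) = 1.636 + 5.958 = 7.595 Ω
  Rp3 = R5 ‖ Rs1 (parallel, both between nodes 1 and 3) = 1/(1/3900 + 1/7.595) = 7.58 Ω
R_th = 7.58 Ω
I_n = V_th/R_th = 3.667/7.58 = 0.4838 A, and R_n = R_th = 7.58 Ω

Final answer: I_n = 0.4838 A, R_n = 7.58 Ω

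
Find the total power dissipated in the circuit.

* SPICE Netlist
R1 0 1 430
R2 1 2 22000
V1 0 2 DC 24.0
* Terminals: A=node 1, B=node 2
Nodal analysis, taking node 2 as the 0 V reference.
Source V1 fixes V_0 = 24 V.
KCL at each unknown node (sum of currents leaving = 0; resistances in Ω):
  Node 1: (V_1 - 24)/430 + (V_1 - 0)/22000 = 0
Collecting terms: 0.002371 × V_1 = 0.05581  =>  V_1 = 23.54 V
Power in each resistor, P = (ΔV)²/R:
  P_R1 = (24 - 23.54)²/430 = 0.0004923 W
  P_R2 = (23.54 - 0)²/22000 = 0.02519 W
P_total = P_R1 + P_R2 = 0.02568 W

Final answer: 0.02568 W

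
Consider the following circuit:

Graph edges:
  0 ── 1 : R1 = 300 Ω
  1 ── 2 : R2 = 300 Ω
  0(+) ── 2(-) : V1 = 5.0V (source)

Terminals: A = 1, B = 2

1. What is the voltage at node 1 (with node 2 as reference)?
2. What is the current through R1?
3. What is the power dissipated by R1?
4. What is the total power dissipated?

Nodal analysis, taking node 2 as the 0 V reference.
Source V1 fixes V_0 = 5 V.
KCL at each unknown node (sum of currents leaving = 0; resistances in Ω):
  Node 1: (V_1 - 5)/300 + (V_1 - 0)/300 = 0
Collecting terms: 0.006667 × V_1 = 0.01667  =>  V_1 = 2.5 V
Part 1:
  Read off the nodal solution: V_1 = 2.5 V
Part 2:
  I_R1 = (V_0 - V_1)/R1 = (5 - 2.5)/300 = 0.008333 A
  Magnitude: I_R1 = 0.008333 A
Part 3:
  I_R1 = (V_0 - V_1)/R1 = (5 - 2.5)/300 = 0.008333 A
  P_R1 = I_R1² × R1 = (0.008333)² × 300 = 0.02083 W
Part 4:
  Power in each resistor, P = (ΔV)²/R:
    P_R1 = (5 - 2.5)²/300 = 0.02083 W
    P_R2 = (2.5 - 0)²/300 = 0.02083 W
  P_total = P_R1 + P_R2 = 0.04167 W

Final answers:
1. V_1 = 2.5 V
2. I_R1 = 0.008333 A
3. P_R1 = 0.02083 W
4. P_total = 0.04167 W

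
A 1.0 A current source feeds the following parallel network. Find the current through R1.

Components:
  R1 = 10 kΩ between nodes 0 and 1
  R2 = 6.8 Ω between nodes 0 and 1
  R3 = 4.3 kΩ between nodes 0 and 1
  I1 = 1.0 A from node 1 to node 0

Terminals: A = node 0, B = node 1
All resistors sit directly between nodes 0 and 1, so they are in parallel and share one voltage V; the full source current 1 A splits among them.
1/R_par = 1/10000 + 1/6.8 + 1/4300 = 0.1474 S  =>  R_par = 6.785 Ω
V = I × R_par = 1 × 6.785 = 6.785 V
I_R1 = V/R1 = 6.785/10000 = 0.0006785 A

Final answer: 0.0006785 A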